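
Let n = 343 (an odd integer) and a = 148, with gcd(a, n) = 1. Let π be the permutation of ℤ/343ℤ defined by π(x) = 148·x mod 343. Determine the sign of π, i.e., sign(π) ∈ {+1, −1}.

Orbit of 50 under x↦148x: [50, 197, 1, 148, 295, 99, 246]… (length divides ord_343(148)).
Cycle type of π: 7×42 + 1×49; total 91 cycles.
With 91 cycles on 343 points, sign = (−1)^{343−91} = +1.

+1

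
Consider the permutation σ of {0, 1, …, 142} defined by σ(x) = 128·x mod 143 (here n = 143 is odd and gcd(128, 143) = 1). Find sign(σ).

Start at x=12: 12 → 106 → 126 → 112 → 36 → 32 → 92 → … (one orbit).
Cycle type of π: 60×2 + 12 + 10 + 1; total 5 cycles.
With 5 cycles on 143 points, sign = (−1)^{143−5} = +1.

+1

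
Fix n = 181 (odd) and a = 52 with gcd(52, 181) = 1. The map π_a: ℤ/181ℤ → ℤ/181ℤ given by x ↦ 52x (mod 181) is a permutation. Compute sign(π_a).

+1

Trace 117: π^k(117) = [117, 111, 161, 46, 39, 37, 114] for k=0..6.
Cycle lengths of π_52 on ℤ/181ℤ: [90, 90, 1]; 3 cycles in total.
3 cycles on 181: each ℓ→(−1)^(ℓ−1), product (−1)^178 = +1.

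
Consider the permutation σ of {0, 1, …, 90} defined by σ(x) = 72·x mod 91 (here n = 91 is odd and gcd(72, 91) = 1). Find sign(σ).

Trace 30: π^k(30) = [30, 67, 1, 72, 88, 57, 9] for k=0..6.
π_72 has 10 disjoint cycles with lengths [12, 12, 12, 12, 12, 12, 12, 3, 3, 1] on {0,…,90}.
Σ(ℓ_i−1) = 91−10 = 81; sign = (−1)^81 = -1.

-1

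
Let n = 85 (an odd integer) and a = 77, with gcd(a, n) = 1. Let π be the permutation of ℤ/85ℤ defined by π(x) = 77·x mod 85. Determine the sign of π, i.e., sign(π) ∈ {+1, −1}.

Orbit of 64 under x↦77x: [64, 83, 16, 42, 4, 53, 1]… (length divides ord_85(77)).
The orbit structure of x ↦ 77x mod 85: 12 orbits of sizes [8, 8, 8, 8, 8, 8, 8, 8, 8, 8, 4, 1].
Σ(ℓ_i−1) = 85−12 = 73; sign = (−1)^73 = -1.
Via Zolotarev, sign(π_{77}) = (77|85) = -1.

-1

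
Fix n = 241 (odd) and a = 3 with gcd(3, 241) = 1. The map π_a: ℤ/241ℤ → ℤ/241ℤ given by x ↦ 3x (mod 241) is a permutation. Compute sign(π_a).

Orbit of 238 under x↦3x: [238, 232, 214, 160, 239, 235, 223]… (length divides ord_241(3)).
Cycle lengths of π_3 on ℤ/241ℤ: [120, 120, 1]; 3 cycles in total.
Σ(ℓ_i−1) = 241−3 = 238; sign = (−1)^238 = +1.
Via Zolotarev, sign(π_{3}) = (3|241) = +1.

+1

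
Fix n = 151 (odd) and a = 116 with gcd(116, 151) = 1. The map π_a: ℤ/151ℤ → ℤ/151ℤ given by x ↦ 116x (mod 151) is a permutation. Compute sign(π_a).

Trace 68: π^k(68) = [68, 36, 99, 8, 22, 136, 72] for k=0..6.
The orbit structure of x ↦ 116x mod 151: 3 orbits of sizes [75, 75, 1].
151 − 3 = 148 transpositions; sign(π) = (−1)^148 = +1.

+1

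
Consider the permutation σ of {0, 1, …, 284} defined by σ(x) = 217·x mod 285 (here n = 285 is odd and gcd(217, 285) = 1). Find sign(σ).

Trace 208: π^k(208) = [208, 106, 202, 229, 103, 121, 37] for k=0..6.
The orbit structure of x ↦ 217x mod 285: 33 orbits of sizes [12, 12, 12, 12, 12, 12, 12, 12, 12, 12, 12, 12, 12, 12, 12, 12, 12, 12, 6, 6, 6, 6, 6, 6, 6, 6, 6, 4, 4, 4, 1, 1, 1].
sign(π) = (−1)^{n − #cycles} = (−1)^{285−33} = (−1)^252 = +1.

+1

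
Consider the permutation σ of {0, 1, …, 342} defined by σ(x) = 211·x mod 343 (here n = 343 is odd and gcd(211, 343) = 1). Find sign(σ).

+1

Trace 246: π^k(246) = [246, 113, 176, 92, 204, 169, 330] for k=0..6.
19 cycles of lengths [49, 49, 49, 49, 49, 49, 7, 7, 7, 7, 7, 7, 1, 1, 1, 1, 1, 1, 1].
Σ(ℓ_i−1) = 343−19 = 324; sign = (−1)^324 = +1.
(211|343)_J = +1 (Zolotarev's lemma cross-check).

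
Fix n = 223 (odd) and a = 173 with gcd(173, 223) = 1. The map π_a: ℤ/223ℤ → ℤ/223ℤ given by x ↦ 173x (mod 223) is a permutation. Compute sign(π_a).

-1

Orbit of 180 under x↦173x: [180, 143, 209, 31, 11, 119, 71]… (length divides ord_223(173)).
Cycle type of π: 222 + 1; total 2 cycles.
n − c = 223 − 2 = 221; sign = (−1)^221 = -1.
Check: (173/223) = -1 by Zolotarev.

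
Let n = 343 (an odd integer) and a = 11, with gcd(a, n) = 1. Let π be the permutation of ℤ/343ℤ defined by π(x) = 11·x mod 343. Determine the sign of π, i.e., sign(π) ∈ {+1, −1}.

Orbit of 253 under x↦11x: [253, 39, 86, 260, 116, 247, 316]… (length divides ord_343(11)).
Decompose π into cycles: lengths [147, 147, 21, 21, 3, 3, 1] (7 cycles, including the fixed point 0).
n − c = 343 − 7 = 336; sign = (−1)^336 = +1.
Check: (11/343) = +1 by Zolotarev.

+1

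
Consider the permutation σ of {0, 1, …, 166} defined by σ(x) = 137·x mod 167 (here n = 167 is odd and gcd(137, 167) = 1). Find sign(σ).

+1

Orbit of 98 under x↦137x: [98, 66, 24, 115, 57, 127, 31]… (length divides ord_167(137)).
Cycle type of π: 83×2 + 1; total 3 cycles.
Σ(ℓ_i−1) = 167−3 = 164; sign = (−1)^164 = +1.
Check: (137/167) = +1 by Zolotarev.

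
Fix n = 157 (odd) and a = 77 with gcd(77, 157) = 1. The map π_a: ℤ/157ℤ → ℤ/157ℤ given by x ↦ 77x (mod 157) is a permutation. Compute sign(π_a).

-1

Start at x=69: 69 → 132 → 116 → 140 → 104 → 1 → 77 → … (one orbit).
π_77 has 2 disjoint cycles with lengths [156, 1] on {0,…,156}.
2 cycles on 157: each ℓ→(−1)^(ℓ−1), product (−1)^155 = -1.
Via Zolotarev, sign(π_{77}) = (77|157) = -1.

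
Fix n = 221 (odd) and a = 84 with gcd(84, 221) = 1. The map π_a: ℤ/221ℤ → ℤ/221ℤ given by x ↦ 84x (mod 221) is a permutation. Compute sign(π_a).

Start at x=135: 135 → 69 → 50 → 1 → 84 → 205 → 203 → … (one orbit).
26 cycles of lengths [12, 12, 12, 12, 12, 12, 12, 12, 12, 12, 12, 12, 12, 12, 12, 12, 12, 2, 2, 2, 2, 2, 2, 2, 2, 1].
sign(π) = (−1)^{n − #cycles} = (−1)^{221−26} = (−1)^195 = -1.

-1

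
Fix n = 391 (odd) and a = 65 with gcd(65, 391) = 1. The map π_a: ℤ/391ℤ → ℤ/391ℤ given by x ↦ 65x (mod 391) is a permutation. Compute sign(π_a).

+1

Trace 112: π^k(112) = [112, 242, 90, 376, 198, 358, 201] for k=0..6.
The orbit structure of x ↦ 65x mod 391: 5 orbits of sizes [176, 176, 22, 16, 1].
With 5 cycles on 391 points, sign = (−1)^{391−5} = +1.
Zolotarev: (65|391) = +1, matching the cycle-count sign.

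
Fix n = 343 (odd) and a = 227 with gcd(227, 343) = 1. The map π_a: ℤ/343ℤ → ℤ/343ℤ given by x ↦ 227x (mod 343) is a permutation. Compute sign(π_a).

Trace 1: π^k(1) = [1, 227, 79, 97, 67, 117, 148] for k=0..6.
Decompose π into cycles: lengths [42, 42, 42, 42, 42, 42, 42, 6, 6, 6, 6, 6, 6, 6, 6, 1] (16 cycles, including the fixed point 0).
With 16 cycles on 343 points, sign = (−1)^{343−16} = -1.

-1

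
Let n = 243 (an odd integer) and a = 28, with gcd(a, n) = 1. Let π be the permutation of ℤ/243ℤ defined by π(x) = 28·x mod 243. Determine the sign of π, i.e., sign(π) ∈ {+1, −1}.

+1

Orbit of 217 under x↦28x: [217, 1, 28, 55, 82, 109, 136]… (length divides ord_243(28)).
63 cycles of lengths [9, 9, 9, 9, 9, 9, 9, 9, 9, 9, 9, 9, 9, 9, 9, 9, 9, 9, 3, 3, 3, 3, 3, 3, 3, 3, 3, 3, 3, 3, 3, 3, 3, 3, 3, 3, 1, 1, 1, 1, 1, 1, 1, 1, 1, 1, 1, 1, 1, 1, 1, 1, 1, 1, 1, 1, 1, 1, 1, 1, 1, 1, 1].
Σ(ℓ_i−1) = 243−63 = 180; sign = (−1)^180 = +1.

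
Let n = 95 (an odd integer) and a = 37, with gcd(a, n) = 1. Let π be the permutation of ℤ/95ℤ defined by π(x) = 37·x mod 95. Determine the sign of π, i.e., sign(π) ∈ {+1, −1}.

+1

Trace 37: π^k(37) = [37, 39, 18, 1] for k=0..3.
29 cycles of lengths [4, 4, 4, 4, 4, 4, 4, 4, 4, 4, 4, 4, 4, 4, 4, 4, 4, 4, 4, 2, 2, 2, 2, 2, 2, 2, 2, 2, 1].
With 29 cycles on 95 points, sign = (−1)^{95−29} = +1.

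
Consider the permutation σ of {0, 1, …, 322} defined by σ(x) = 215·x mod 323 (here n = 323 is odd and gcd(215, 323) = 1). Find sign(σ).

-1

Trace 157: π^k(157) = [157, 163, 161, 54, 305, 6, 321] for k=0..6.
Cycle lengths of π_215 on ℤ/323ℤ: [144, 144, 16, 9, 9, 1]; 6 cycles in total.
With 6 cycles on 323 points, sign = (−1)^{323−6} = -1.
(215|323)_J = -1 (Zolotarev's lemma cross-check).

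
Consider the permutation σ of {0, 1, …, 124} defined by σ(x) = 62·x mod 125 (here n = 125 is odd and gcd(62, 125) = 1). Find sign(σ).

-1

Orbit of 61 under x↦62x: [61, 32, 109, 8, 121, 2, 124]… (length divides ord_125(62)).
Cycle type of π: 100 + 20 + 4 + 1; total 4 cycles.
125 − 4 = 121 transpositions; sign(π) = (−1)^121 = -1.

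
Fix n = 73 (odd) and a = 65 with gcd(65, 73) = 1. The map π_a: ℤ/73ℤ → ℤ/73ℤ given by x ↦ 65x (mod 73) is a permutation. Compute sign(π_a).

Start at x=1: 1 → 65 → 64 → 72 → 8 → 9 → 1 (one orbit).
13 cycles of lengths [6, 6, 6, 6, 6, 6, 6, 6, 6, 6, 6, 6, 1].
n − c = 73 − 13 = 60; sign = (−1)^60 = +1.
The Jacobi symbol (65|73) = +1 (Zolotarev) agrees.

+1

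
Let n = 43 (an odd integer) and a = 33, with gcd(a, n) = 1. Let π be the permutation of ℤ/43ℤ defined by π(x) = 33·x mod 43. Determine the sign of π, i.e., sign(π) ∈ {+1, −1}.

-1

Trace 30: π^k(30) = [30, 1, 33, 14, 32, 24, 18] for k=0..6.
2 cycles of lengths [42, 1].
43 − 2 = 41 transpositions; sign(π) = (−1)^41 = -1.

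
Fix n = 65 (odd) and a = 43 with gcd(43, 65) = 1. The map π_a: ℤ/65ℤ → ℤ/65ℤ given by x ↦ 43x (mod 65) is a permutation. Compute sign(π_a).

-1

Start at x=17: 17 → 16 → 38 → 9 → 62 → 1 → 43 → … (one orbit).
8 cycles of lengths [12, 12, 12, 12, 6, 6, 4, 1].
sign(π) = (−1)^{n − #cycles} = (−1)^{65−8} = (−1)^57 = -1.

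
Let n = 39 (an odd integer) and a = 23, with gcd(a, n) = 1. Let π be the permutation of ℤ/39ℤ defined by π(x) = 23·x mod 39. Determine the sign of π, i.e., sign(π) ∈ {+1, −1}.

Start at x=17: 17 → 1 → 23 → 22 → 38 → 16 → 17 (one orbit).
Cycle type of π: 6×6 + 2 + 1; total 8 cycles.
With 8 cycles on 39 points, sign = (−1)^{39−8} = -1.

-1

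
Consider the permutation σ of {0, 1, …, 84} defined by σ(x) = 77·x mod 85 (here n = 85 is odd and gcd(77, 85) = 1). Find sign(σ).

Trace 64: π^k(64) = [64, 83, 16, 42, 4, 53, 1] for k=0..6.
Decompose π into cycles: lengths [8, 8, 8, 8, 8, 8, 8, 8, 8, 8, 4, 1] (12 cycles, including the fixed point 0).
12 cycles on 85: each ℓ→(−1)^(ℓ−1), product (−1)^73 = -1.

-1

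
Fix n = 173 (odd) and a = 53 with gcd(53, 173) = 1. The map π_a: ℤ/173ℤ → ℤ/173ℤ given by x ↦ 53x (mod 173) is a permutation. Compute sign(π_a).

-1

Start at x=149: 149 → 112 → 54 → 94 → 138 → 48 → 122 → … (one orbit).
Cycle type of π: 172 + 1; total 2 cycles.
173 − 2 = 171 transpositions; sign(π) = (−1)^171 = -1.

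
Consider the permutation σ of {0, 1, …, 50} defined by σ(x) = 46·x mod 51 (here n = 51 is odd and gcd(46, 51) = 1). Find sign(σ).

-1

Orbit of 1 under x↦46x: [1, 46, 25, 28, 13, 37, 19]… (length divides ord_51(46)).
The orbit structure of x ↦ 46x mod 51: 6 orbits of sizes [16, 16, 16, 1, 1, 1].
51 − 6 = 45 transpositions; sign(π) = (−1)^45 = -1.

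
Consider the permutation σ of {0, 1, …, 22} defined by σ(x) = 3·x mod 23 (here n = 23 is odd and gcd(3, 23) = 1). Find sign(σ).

Orbit of 2 under x↦3x: [2, 6, 18, 8, 1, 3, 9]… (length divides ord_23(3)).
Decompose π into cycles: lengths [11, 11, 1] (3 cycles, including the fixed point 0).
23 − 3 = 20 transpositions; sign(π) = (−1)^20 = +1.
Check: (3/23) = +1 by Zolotarev.

+1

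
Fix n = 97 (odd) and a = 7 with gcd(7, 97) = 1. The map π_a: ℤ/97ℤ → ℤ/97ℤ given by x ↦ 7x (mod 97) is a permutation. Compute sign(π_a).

-1

Start at x=61: 61 → 39 → 79 → 68 → 88 → 34 → 44 → … (one orbit).
π_7 has 2 disjoint cycles with lengths [96, 1] on {0,…,96}.
97 − 2 = 95 transpositions; sign(π) = (−1)^95 = -1.
(7|97)_J = -1 (Zolotarev's lemma cross-check).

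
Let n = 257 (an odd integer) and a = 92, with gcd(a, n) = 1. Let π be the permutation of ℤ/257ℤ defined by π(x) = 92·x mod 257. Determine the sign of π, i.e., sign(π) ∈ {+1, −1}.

Start at x=8: 8 → 222 → 121 → 81 → 256 → 165 → 17 → … (one orbit).
5 cycles of lengths [64, 64, 64, 64, 1].
sign(π) = (−1)^{n − #cycles} = (−1)^{257−5} = (−1)^252 = +1.
Check: (92/257) = +1 by Zolotarev.

+1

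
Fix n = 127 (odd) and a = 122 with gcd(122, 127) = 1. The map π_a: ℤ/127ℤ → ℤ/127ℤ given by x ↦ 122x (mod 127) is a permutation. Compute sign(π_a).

+1

Start at x=100: 100 → 8 → 87 → 73 → 16 → 47 → 19 → … (one orbit).
The orbit structure of x ↦ 122x mod 127: 7 orbits of sizes [21, 21, 21, 21, 21, 21, 1].
n − c = 127 − 7 = 120; sign = (−1)^120 = +1.
Zolotarev: (122|127) = +1, matching the cycle-count sign.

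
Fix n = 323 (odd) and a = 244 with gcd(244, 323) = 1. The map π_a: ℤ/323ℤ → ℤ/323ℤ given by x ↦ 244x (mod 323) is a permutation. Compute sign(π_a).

Orbit of 16 under x↦244x: [16, 28, 49, 5, 251, 197, 264]… (length divides ord_323(244)).
The orbit structure of x ↦ 244x mod 323: 6 orbits of sizes [144, 144, 16, 9, 9, 1].
n − c = 323 − 6 = 317; sign = (−1)^317 = -1.

-1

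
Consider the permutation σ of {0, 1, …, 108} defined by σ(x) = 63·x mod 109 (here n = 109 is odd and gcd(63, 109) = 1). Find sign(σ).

Orbit of 45 under x↦63x: [45, 1, 63]… (length divides ord_109(63)).
37 cycles of lengths [3, 3, 3, 3, 3, 3, 3, 3, 3, 3, 3, 3, 3, 3, 3, 3, 3, 3, 3, 3, 3, 3, 3, 3, 3, 3, 3, 3, 3, 3, 3, 3, 3, 3, 3, 3, 1].
109 − 37 = 72 transpositions; sign(π) = (−1)^72 = +1.
The Jacobi symbol (63|109) = +1 (Zolotarev) agrees.

+1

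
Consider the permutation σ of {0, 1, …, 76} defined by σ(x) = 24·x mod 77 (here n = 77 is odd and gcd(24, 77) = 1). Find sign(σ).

Start at x=73: 73 → 58 → 6 → 67 → 68 → 15 → 52 → … (one orbit).
π_24 has 5 disjoint cycles with lengths [30, 30, 10, 6, 1] on {0,…,76}.
5 cycles on 77: each ℓ→(−1)^(ℓ−1), product (−1)^72 = +1.
Check: (24/77) = +1 by Zolotarev.

+1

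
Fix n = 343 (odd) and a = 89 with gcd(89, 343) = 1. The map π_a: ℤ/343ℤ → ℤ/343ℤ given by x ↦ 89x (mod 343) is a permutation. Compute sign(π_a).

-1

Start at x=313: 313 → 74 → 69 → 310 → 150 → 316 → 341 → … (one orbit).
The orbit structure of x ↦ 89x mod 343: 4 orbits of sizes [294, 42, 6, 1].
With 4 cycles on 343 points, sign = (−1)^{343−4} = -1.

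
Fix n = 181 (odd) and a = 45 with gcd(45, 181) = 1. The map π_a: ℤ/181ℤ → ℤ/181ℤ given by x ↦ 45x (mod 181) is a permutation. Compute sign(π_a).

+1

Trace 43: π^k(43) = [43, 125, 14, 87, 114, 62, 75] for k=0..6.
π_45 has 5 disjoint cycles with lengths [45, 45, 45, 45, 1] on {0,…,180}.
n − c = 181 − 5 = 176; sign = (−1)^176 = +1.
Check: (45/181) = +1 by Zolotarev.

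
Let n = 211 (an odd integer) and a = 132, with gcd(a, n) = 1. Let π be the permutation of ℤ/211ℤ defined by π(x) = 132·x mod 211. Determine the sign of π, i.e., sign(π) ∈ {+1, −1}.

-1

Orbit of 188 under x↦132x: [188, 129, 148, 124, 121, 147, 203]… (length divides ord_211(132)).
Cycle lengths of π_132 on ℤ/211ℤ: [70, 70, 70, 1]; 4 cycles in total.
With 4 cycles on 211 points, sign = (−1)^{211−4} = -1.
Check: (132/211) = -1 by Zolotarev.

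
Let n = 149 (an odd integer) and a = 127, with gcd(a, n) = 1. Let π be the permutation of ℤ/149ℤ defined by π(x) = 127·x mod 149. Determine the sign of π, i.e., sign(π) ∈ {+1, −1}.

+1

Start at x=145: 145 → 88 → 1 → 127 → 37 → 80 → 28 → … (one orbit).
Decompose π into cycles: lengths [37, 37, 37, 37, 1] (5 cycles, including the fixed point 0).
149 − 5 = 144 transpositions; sign(π) = (−1)^144 = +1.
Via Zolotarev, sign(π_{127}) = (127|149) = +1.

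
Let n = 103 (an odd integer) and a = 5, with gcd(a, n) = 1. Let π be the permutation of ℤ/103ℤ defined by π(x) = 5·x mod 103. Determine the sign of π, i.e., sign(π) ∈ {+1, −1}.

-1

Orbit of 94 under x↦5x: [94, 58, 84, 8, 40, 97, 73]… (length divides ord_103(5)).
π_5 has 2 disjoint cycles with lengths [102, 1] on {0,…,102}.
n − c = 103 − 2 = 101; sign = (−1)^101 = -1.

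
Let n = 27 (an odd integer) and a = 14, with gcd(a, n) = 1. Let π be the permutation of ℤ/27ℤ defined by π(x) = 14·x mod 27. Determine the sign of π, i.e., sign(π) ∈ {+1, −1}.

-1

Trace 14: π^k(14) = [14, 7, 17, 22, 11, 19, 23] for k=0..6.
Cycle type of π: 18 + 6 + 2 + 1; total 4 cycles.
27 − 4 = 23 transpositions; sign(π) = (−1)^23 = -1.
The Jacobi symbol (14|27) = -1 (Zolotarev) agrees.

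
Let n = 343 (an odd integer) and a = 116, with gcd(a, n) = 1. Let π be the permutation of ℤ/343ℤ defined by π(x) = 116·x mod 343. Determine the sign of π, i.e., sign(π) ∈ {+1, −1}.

+1

Start at x=324: 324 → 197 → 214 → 128 → 99 → 165 → 275 → … (one orbit).
Decompose π into cycles: lengths [21, 21, 21, 21, 21, 21, 21, 21, 21, 21, 21, 21, 21, 21, 3, 3, 3, 3, 3, 3, 3, 3, 3, 3, 3, 3, 3, 3, 3, 3, 1] (31 cycles, including the fixed point 0).
31 cycles on 343: each ℓ→(−1)^(ℓ−1), product (−1)^312 = +1.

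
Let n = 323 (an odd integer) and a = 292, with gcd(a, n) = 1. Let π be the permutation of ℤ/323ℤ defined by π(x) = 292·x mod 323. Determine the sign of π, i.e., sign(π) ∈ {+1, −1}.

-1

Trace 77: π^k(77) = [77, 197, 30, 39, 83, 11, 305] for k=0..6.
Cycle lengths of π_292 on ℤ/323ℤ: [48, 48, 48, 48, 48, 48, 16, 3, 3, 3, 3, 3, 3, 1]; 14 cycles in total.
Σ(ℓ_i−1) = 323−14 = 309; sign = (−1)^309 = -1.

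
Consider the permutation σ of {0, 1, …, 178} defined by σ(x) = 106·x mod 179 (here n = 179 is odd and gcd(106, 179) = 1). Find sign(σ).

+1

Orbit of 65 under x↦106x: [65, 88, 20, 151, 75, 74, 147]… (length divides ord_179(106)).
Cycle type of π: 89×2 + 1; total 3 cycles.
sign(π) = (−1)^{n − #cycles} = (−1)^{179−3} = (−1)^176 = +1.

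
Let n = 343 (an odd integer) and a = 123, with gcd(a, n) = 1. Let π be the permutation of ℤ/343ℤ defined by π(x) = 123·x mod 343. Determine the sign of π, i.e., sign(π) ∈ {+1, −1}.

+1

Orbit of 176 under x↦123x: [176, 39, 338, 71, 158, 226, 15]… (length divides ord_343(123)).
π_123 has 7 disjoint cycles with lengths [147, 147, 21, 21, 3, 3, 1] on {0,…,342}.
n − c = 343 − 7 = 336; sign = (−1)^336 = +1.
(123|343)_J = +1 (Zolotarev's lemma cross-check).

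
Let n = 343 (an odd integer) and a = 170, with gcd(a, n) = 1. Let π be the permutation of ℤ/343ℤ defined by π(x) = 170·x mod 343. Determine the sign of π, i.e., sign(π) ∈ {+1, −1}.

Orbit of 249 under x↦170x: [249, 141, 303, 60, 253, 135, 312]… (length divides ord_343(170)).
The orbit structure of x ↦ 170x mod 343: 7 orbits of sizes [147, 147, 21, 21, 3, 3, 1].
With 7 cycles on 343 points, sign = (−1)^{343−7} = +1.
(170|343)_J = +1 (Zolotarev's lemma cross-check).

+1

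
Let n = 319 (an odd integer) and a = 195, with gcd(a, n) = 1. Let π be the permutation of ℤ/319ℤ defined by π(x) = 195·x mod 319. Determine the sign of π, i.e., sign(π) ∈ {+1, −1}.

Start at x=259: 259 → 103 → 307 → 212 → 189 → 170 → 293 → … (one orbit).
Cycle type of π: 140×2 + 28 + 10 + 1; total 5 cycles.
n − c = 319 − 5 = 314; sign = (−1)^314 = +1.
(195|319)_J = +1 (Zolotarev's lemma cross-check).

+1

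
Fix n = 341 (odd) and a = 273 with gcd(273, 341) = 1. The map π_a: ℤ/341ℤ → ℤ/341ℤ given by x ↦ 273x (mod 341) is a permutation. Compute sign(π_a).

Trace 5: π^k(5) = [5, 1, 273, 191, 311, 335, 67] for k=0..6.
Cycle lengths of π_273 on ℤ/341ℤ: [15, 15, 15, 15, 15, 15, 15, 15, 15, 15, 15, 15, 15, 15, 15, 15, 15, 15, 15, 15, 5, 5, 3, 3, 3, 3, 3, 3, 3, 3, 3, 3, 1]; 33 cycles in total.
n − c = 341 − 33 = 308; sign = (−1)^308 = +1.

+1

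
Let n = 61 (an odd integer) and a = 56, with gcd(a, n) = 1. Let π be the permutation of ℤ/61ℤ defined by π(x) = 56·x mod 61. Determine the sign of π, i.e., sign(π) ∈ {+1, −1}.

Trace 20: π^k(20) = [20, 22, 12, 1, 56, 25, 58] for k=0..6.
Decompose π into cycles: lengths [15, 15, 15, 15, 1] (5 cycles, including the fixed point 0).
sign(π) = (−1)^{n − #cycles} = (−1)^{61−5} = (−1)^56 = +1.

+1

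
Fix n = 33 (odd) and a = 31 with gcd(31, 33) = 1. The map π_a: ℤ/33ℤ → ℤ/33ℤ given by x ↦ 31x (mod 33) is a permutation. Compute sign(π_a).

+1

Start at x=16: 16 → 1 → 31 → 4 → 25 → 16 (one orbit).
π_31 has 9 disjoint cycles with lengths [5, 5, 5, 5, 5, 5, 1, 1, 1] on {0,…,32}.
n − c = 33 − 9 = 24; sign = (−1)^24 = +1.
Check: (31/33) = +1 by Zolotarev.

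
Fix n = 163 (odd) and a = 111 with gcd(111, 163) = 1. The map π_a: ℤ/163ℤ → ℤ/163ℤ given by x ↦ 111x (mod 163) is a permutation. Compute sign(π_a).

Orbit of 133 under x↦111x: [133, 93, 54, 126, 131, 34, 25]… (length divides ord_163(111)).
The orbit structure of x ↦ 111x mod 163: 3 orbits of sizes [81, 81, 1].
Σ(ℓ_i−1) = 163−3 = 160; sign = (−1)^160 = +1.

+1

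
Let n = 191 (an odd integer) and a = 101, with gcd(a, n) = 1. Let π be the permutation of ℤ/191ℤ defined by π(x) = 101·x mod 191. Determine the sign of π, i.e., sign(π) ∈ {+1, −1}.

-1

Trace 8: π^k(8) = [8, 44, 51, 185, 158, 105, 100] for k=0..6.
π_101 has 2 disjoint cycles with lengths [190, 1] on {0,…,190}.
n − c = 191 − 2 = 189; sign = (−1)^189 = -1.
Zolotarev: (101|191) = -1, matching the cycle-count sign.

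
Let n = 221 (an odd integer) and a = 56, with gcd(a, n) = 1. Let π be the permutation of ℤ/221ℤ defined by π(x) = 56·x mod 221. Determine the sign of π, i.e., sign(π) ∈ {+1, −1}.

-1

Orbit of 207 under x↦56x: [207, 100, 75, 1, 56, 42, 142]… (length divides ord_221(56)).
The orbit structure of x ↦ 56x mod 221: 8 orbits of sizes [48, 48, 48, 48, 16, 6, 6, 1].
With 8 cycles on 221 points, sign = (−1)^{221−8} = -1.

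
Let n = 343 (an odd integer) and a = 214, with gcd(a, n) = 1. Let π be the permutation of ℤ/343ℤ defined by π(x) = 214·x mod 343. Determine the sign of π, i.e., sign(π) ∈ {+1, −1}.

+1

Start at x=165: 165 → 324 → 50 → 67 → 275 → 197 → 312 → … (one orbit).
Cycle lengths of π_214 on ℤ/343ℤ: [21, 21, 21, 21, 21, 21, 21, 21, 21, 21, 21, 21, 21, 21, 3, 3, 3, 3, 3, 3, 3, 3, 3, 3, 3, 3, 3, 3, 3, 3, 1]; 31 cycles in total.
With 31 cycles on 343 points, sign = (−1)^{343−31} = +1.
The Jacobi symbol (214|343) = +1 (Zolotarev) agrees.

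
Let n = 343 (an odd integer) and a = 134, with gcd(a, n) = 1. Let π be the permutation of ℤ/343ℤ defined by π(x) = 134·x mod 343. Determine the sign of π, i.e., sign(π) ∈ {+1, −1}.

Start at x=1: 1 → 134 → 120 → 302 → 337 → 225 → 309 → … (one orbit).
Cycle lengths of π_134 on ℤ/343ℤ: [49, 49, 49, 49, 49, 49, 7, 7, 7, 7, 7, 7, 1, 1, 1, 1, 1, 1, 1]; 19 cycles in total.
n − c = 343 − 19 = 324; sign = (−1)^324 = +1.

+1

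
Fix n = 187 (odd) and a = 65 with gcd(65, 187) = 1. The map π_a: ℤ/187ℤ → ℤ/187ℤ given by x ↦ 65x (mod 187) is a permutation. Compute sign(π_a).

+1

Start at x=89: 89 → 175 → 155 → 164 → 1 → 65 → 111 → … (one orbit).
π_65 has 17 disjoint cycles with lengths [16, 16, 16, 16, 16, 16, 16, 16, 16, 16, 16, 2, 2, 2, 2, 2, 1] on {0,…,186}.
n − c = 187 − 17 = 170; sign = (−1)^170 = +1.
The Jacobi symbol (65|187) = +1 (Zolotarev) agrees.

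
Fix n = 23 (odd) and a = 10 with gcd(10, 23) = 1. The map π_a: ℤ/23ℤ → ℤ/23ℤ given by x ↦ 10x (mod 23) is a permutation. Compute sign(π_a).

-1

Orbit of 14 under x↦10x: [14, 2, 20, 16, 22, 13, 15]… (length divides ord_23(10)).
Decompose π into cycles: lengths [22, 1] (2 cycles, including the fixed point 0).
n − c = 23 − 2 = 21; sign = (−1)^21 = -1.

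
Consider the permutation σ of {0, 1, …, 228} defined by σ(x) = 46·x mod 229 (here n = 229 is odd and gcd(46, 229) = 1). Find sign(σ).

Orbit of 78 under x↦46x: [78, 153, 168, 171, 80, 16, 49]… (length divides ord_229(46)).
3 cycles of lengths [114, 114, 1].
n − c = 229 − 3 = 226; sign = (−1)^226 = +1.
The Jacobi symbol (46|229) = +1 (Zolotarev) agrees.

+1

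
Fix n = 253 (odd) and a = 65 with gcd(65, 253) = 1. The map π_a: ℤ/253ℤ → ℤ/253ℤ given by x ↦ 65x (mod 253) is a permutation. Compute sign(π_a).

Start at x=78: 78 → 10 → 144 → 252 → 188 → 76 → 133 → … (one orbit).
Cycle type of π: 22×11 + 2×5 + 1; total 17 cycles.
17 cycles on 253: each ℓ→(−1)^(ℓ−1), product (−1)^236 = +1.

+1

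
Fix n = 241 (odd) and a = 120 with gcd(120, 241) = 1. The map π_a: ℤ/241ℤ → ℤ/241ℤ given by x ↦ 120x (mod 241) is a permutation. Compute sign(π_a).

Orbit of 128 under x↦120x: [128, 177, 32, 225, 8, 237, 2]… (length divides ord_241(120)).
Cycle type of π: 24×10 + 1; total 11 cycles.
sign(π) = (−1)^{n − #cycles} = (−1)^{241−11} = (−1)^230 = +1.
The Jacobi symbol (120|241) = +1 (Zolotarev) agrees.

+1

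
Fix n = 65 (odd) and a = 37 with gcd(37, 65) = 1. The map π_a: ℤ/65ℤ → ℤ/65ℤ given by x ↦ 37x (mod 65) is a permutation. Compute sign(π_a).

Start at x=7: 7 → 64 → 28 → 61 → 47 → 49 → 58 → … (one orbit).
Cycle type of π: 12×5 + 4 + 1; total 7 cycles.
65 − 7 = 58 transpositions; sign(π) = (−1)^58 = +1.

+1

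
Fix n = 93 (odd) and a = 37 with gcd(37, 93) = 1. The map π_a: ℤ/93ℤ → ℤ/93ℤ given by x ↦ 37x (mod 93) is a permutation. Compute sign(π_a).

Trace 37: π^k(37) = [37, 67, 61, 25, 88, 1] for k=0..5.
Decompose π into cycles: lengths [6, 6, 6, 6, 6, 6, 6, 6, 6, 6, 6, 6, 6, 6, 6, 1, 1, 1] (18 cycles, including the fixed point 0).
With 18 cycles on 93 points, sign = (−1)^{93−18} = -1.

-1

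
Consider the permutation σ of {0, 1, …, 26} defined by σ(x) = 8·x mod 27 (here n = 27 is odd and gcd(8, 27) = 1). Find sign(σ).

-1

Start at x=10: 10 → 26 → 19 → 17 → 1 → 8 → 10 (one orbit).
8 cycles of lengths [6, 6, 6, 2, 2, 2, 2, 1].
With 8 cycles on 27 points, sign = (−1)^{27−8} = -1.
The Jacobi symbol (8|27) = -1 (Zolotarev) agrees.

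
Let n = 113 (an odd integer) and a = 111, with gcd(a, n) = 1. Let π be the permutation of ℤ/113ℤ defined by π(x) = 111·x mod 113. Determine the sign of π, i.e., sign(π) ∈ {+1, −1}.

Trace 16: π^k(16) = [16, 81, 64, 98, 30, 53, 7] for k=0..6.
π_111 has 5 disjoint cycles with lengths [28, 28, 28, 28, 1] on {0,…,112}.
5 cycles on 113: each ℓ→(−1)^(ℓ−1), product (−1)^108 = +1.

+1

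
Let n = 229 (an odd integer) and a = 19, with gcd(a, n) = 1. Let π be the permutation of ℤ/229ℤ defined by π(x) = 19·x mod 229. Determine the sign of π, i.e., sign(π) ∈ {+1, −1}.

Orbit of 173 under x↦19x: [173, 81, 165, 158, 25, 17, 94]… (length divides ord_229(19)).
Decompose π into cycles: lengths [57, 57, 57, 57, 1] (5 cycles, including the fixed point 0).
229 − 5 = 224 transpositions; sign(π) = (−1)^224 = +1.
(19|229)_J = +1 (Zolotarev's lemma cross-check).

+1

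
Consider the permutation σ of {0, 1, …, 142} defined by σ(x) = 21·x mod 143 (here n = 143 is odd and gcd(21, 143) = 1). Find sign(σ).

Trace 12: π^k(12) = [12, 109, 1, 21] for k=0..3.
Cycle type of π: 4×33 + 2×5 + 1; total 39 cycles.
Σ(ℓ_i−1) = 143−39 = 104; sign = (−1)^104 = +1.
Zolotarev: (21|143) = +1, matching the cycle-count sign.

+1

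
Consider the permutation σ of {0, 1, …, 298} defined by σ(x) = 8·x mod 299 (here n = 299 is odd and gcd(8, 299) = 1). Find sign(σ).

Trace 246: π^k(246) = [246, 174, 196, 73, 285, 187, 1] for k=0..6.
Cycle lengths of π_8 on ℤ/299ℤ: [44, 44, 44, 44, 44, 44, 11, 11, 4, 4, 4, 1]; 12 cycles in total.
12 cycles on 299: each ℓ→(−1)^(ℓ−1), product (−1)^287 = -1.
Via Zolotarev, sign(π_{8}) = (8|299) = -1.

-1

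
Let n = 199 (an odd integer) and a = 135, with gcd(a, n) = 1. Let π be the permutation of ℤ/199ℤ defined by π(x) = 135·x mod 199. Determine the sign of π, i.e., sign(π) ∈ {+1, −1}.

Trace 59: π^k(59) = [59, 5, 78, 182, 93, 18, 42] for k=0..6.
Cycle lengths of π_135 on ℤ/199ℤ: [66, 66, 66, 1]; 4 cycles in total.
With 4 cycles on 199 points, sign = (−1)^{199−4} = -1.
(135|199)_J = -1 (Zolotarev's lemma cross-check).

-1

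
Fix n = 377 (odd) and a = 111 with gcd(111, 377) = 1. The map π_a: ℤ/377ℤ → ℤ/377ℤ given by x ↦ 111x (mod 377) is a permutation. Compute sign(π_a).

Start at x=190: 190 → 355 → 197 → 1 → 111 → 257 → 252 → … (one orbit).
π_111 has 10 disjoint cycles with lengths [84, 84, 84, 84, 12, 7, 7, 7, 7, 1] on {0,…,376}.
n − c = 377 − 10 = 367; sign = (−1)^367 = -1.
Zolotarev: (111|377) = -1, matching the cycle-count sign.

-1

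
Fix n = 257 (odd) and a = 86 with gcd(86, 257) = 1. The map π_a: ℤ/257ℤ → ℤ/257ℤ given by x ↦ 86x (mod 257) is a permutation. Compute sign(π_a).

Orbit of 123 under x↦86x: [123, 41, 185, 233, 249, 83, 199]… (length divides ord_257(86)).
Cycle type of π: 256 + 1; total 2 cycles.
Σ(ℓ_i−1) = 257−2 = 255; sign = (−1)^255 = -1.

-1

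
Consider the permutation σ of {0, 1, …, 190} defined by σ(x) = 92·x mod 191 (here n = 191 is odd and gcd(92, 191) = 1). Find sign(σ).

Orbit of 169 under x↦92x: [169, 77, 17, 36, 65, 59, 80]… (length divides ord_191(92)).
π_92 has 3 disjoint cycles with lengths [95, 95, 1] on {0,…,190}.
191 − 3 = 188 transpositions; sign(π) = (−1)^188 = +1.
(92|191)_J = +1 (Zolotarev's lemma cross-check).

+1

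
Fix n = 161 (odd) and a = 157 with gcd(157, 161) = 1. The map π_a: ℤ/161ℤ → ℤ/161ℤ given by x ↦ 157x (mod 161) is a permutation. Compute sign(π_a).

Trace 68: π^k(68) = [68, 50, 122, 156, 20, 81, 159] for k=0..6.
Decompose π into cycles: lengths [66, 66, 22, 6, 1] (5 cycles, including the fixed point 0).
Σ(ℓ_i−1) = 161−5 = 156; sign = (−1)^156 = +1.

+1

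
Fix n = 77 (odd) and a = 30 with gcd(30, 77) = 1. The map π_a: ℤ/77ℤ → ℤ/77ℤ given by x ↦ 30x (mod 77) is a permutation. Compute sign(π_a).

-1

Start at x=74: 74 → 64 → 72 → 4 → 43 → 58 → 46 → … (one orbit).
Cycle type of π: 30×2 + 10 + 3×2 + 1; total 6 cycles.
Σ(ℓ_i−1) = 77−6 = 71; sign = (−1)^71 = -1.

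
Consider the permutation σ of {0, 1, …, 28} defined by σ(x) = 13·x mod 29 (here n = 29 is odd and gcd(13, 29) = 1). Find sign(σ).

+1

Orbit of 16 under x↦13x: [16, 5, 7, 4, 23, 9, 1]… (length divides ord_29(13)).
The orbit structure of x ↦ 13x mod 29: 3 orbits of sizes [14, 14, 1].
With 3 cycles on 29 points, sign = (−1)^{29−3} = +1.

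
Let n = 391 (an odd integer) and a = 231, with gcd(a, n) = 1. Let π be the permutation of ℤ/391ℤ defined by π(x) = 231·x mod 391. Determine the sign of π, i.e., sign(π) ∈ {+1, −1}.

-1

Trace 185: π^k(185) = [185, 116, 208, 346, 162, 277, 254] for k=0..6.
Cycle lengths of π_231 on ℤ/391ℤ: [16, 16, 16, 16, 16, 16, 16, 16, 16, 16, 16, 16, 16, 16, 16, 16, 16, 16, 16, 16, 16, 16, 16, 1, 1, 1, 1, 1, 1, 1, 1, 1, 1, 1, 1, 1, 1, 1, 1, 1, 1, 1, 1, 1, 1, 1]; 46 cycles in total.
391 − 46 = 345 transpositions; sign(π) = (−1)^345 = -1.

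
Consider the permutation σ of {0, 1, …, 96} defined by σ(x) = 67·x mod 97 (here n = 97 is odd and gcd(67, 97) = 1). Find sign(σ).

-1

Trace 77: π^k(77) = [77, 18, 42, 1, 67, 27, 63] for k=0..6.
Cycle type of π: 32×3 + 1; total 4 cycles.
4 cycles on 97: each ℓ→(−1)^(ℓ−1), product (−1)^93 = -1.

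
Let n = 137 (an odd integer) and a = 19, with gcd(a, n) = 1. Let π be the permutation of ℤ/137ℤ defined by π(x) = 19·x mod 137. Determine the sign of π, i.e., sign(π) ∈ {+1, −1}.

Start at x=112: 112 → 73 → 17 → 49 → 109 → 16 → 30 → … (one orbit).
Cycle type of π: 68×2 + 1; total 3 cycles.
sign(π) = (−1)^{n − #cycles} = (−1)^{137−3} = (−1)^134 = +1.

+1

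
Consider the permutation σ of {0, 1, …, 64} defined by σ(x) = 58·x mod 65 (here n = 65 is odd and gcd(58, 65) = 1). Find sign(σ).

+1

Trace 47: π^k(47) = [47, 61, 28, 64, 7, 16, 18] for k=0..6.
Cycle lengths of π_58 on ℤ/65ℤ: [12, 12, 12, 12, 12, 4, 1]; 7 cycles in total.
sign(π) = (−1)^{n − #cycles} = (−1)^{65−7} = (−1)^58 = +1.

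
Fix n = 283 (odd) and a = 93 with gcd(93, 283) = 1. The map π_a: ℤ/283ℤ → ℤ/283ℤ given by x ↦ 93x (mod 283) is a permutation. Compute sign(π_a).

Trace 121: π^k(121) = [121, 216, 278, 101, 54, 211, 96] for k=0..6.
π_93 has 3 disjoint cycles with lengths [141, 141, 1] on {0,…,282}.
283 − 3 = 280 transpositions; sign(π) = (−1)^280 = +1.
The Jacobi symbol (93|283) = +1 (Zolotarev) agrees.

+1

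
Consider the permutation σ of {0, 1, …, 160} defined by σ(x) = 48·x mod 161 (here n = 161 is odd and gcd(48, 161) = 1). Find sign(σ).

-1

Orbit of 41 under x↦48x: [41, 36, 118, 29, 104, 1, 48]… (length divides ord_161(48)).
The orbit structure of x ↦ 48x mod 161: 12 orbits of sizes [22, 22, 22, 22, 22, 22, 11, 11, 2, 2, 2, 1].
161 − 12 = 149 transpositions; sign(π) = (−1)^149 = -1.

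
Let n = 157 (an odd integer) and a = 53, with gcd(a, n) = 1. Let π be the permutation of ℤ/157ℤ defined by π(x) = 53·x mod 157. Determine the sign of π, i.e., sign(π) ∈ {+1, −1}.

Start at x=13: 13 → 61 → 93 → 62 → 146 → 45 → 30 → … (one orbit).
2 cycles of lengths [156, 1].
sign(π) = (−1)^{n − #cycles} = (−1)^{157−2} = (−1)^155 = -1.
The Jacobi symbol (53|157) = -1 (Zolotarev) agrees.

-1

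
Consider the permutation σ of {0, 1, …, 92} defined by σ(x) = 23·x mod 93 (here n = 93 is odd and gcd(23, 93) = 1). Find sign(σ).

Start at x=92: 92 → 70 → 29 → 16 → 89 → 1 → 23 → … (one orbit).
Cycle lengths of π_23 on ℤ/93ℤ: [10, 10, 10, 10, 10, 10, 10, 10, 10, 2, 1]; 11 cycles in total.
11 cycles on 93: each ℓ→(−1)^(ℓ−1), product (−1)^82 = +1.

+1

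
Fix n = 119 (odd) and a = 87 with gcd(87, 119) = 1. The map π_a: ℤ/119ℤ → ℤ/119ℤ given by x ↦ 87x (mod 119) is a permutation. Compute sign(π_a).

-1

Orbit of 111 under x↦87x: [111, 18, 19, 106, 59, 16, 83]… (length divides ord_119(87)).
π_87 has 8 disjoint cycles with lengths [24, 24, 24, 24, 8, 8, 6, 1] on {0,…,118}.
119 − 8 = 111 transpositions; sign(π) = (−1)^111 = -1.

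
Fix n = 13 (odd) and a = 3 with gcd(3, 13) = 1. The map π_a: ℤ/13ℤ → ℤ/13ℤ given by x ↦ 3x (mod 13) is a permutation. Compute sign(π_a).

Orbit of 9 under x↦3x: [9, 1, 3]… (length divides ord_13(3)).
The orbit structure of x ↦ 3x mod 13: 5 orbits of sizes [3, 3, 3, 3, 1].
5 cycles on 13: each ℓ→(−1)^(ℓ−1), product (−1)^8 = +1.

+1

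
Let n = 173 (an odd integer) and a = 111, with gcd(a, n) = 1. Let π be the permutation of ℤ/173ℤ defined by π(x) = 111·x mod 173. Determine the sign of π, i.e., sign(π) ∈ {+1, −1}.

-1

Orbit of 143 under x↦111x: [143, 130, 71, 96, 103, 15, 108]… (length divides ord_173(111)).
Cycle lengths of π_111 on ℤ/173ℤ: [172, 1]; 2 cycles in total.
n − c = 173 − 2 = 171; sign = (−1)^171 = -1.
(111|173)_J = -1 (Zolotarev's lemma cross-check).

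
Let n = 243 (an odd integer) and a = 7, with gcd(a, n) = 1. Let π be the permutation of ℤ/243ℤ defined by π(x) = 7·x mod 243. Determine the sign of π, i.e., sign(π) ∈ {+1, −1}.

Start at x=193: 193 → 136 → 223 → 103 → 235 → 187 → 94 → … (one orbit).
Cycle lengths of π_7 on ℤ/243ℤ: [81, 81, 27, 27, 9, 9, 3, 3, 1, 1, 1]; 11 cycles in total.
243 − 11 = 232 transpositions; sign(π) = (−1)^232 = +1.

+1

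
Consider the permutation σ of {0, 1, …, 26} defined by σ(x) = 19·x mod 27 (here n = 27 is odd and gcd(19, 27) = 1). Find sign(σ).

+1

Orbit of 10 under x↦19x: [10, 1, 19]… (length divides ord_27(19)).
π_19 has 15 disjoint cycles with lengths [3, 3, 3, 3, 3, 3, 1, 1, 1, 1, 1, 1, 1, 1, 1] on {0,…,26}.
Σ(ℓ_i−1) = 27−15 = 12; sign = (−1)^12 = +1.
Via Zolotarev, sign(π_{19}) = (19|27) = +1.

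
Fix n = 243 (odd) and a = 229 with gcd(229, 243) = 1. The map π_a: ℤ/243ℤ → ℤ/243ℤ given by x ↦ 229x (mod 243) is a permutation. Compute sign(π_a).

+1

Orbit of 112 under x↦229x: [112, 133, 82, 67, 34, 10, 103]… (length divides ord_243(229)).
Decompose π into cycles: lengths [81, 81, 27, 27, 9, 9, 3, 3, 1, 1, 1] (11 cycles, including the fixed point 0).
sign(π) = (−1)^{n − #cycles} = (−1)^{243−11} = (−1)^232 = +1.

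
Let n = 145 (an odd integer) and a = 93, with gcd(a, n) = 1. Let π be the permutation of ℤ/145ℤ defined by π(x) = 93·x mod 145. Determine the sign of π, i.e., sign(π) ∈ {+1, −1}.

Trace 67: π^k(67) = [67, 141, 63, 59, 122, 36, 13] for k=0..6.
8 cycles of lengths [28, 28, 28, 28, 14, 14, 4, 1].
sign(π) = (−1)^{n − #cycles} = (−1)^{145−8} = (−1)^137 = -1.
The Jacobi symbol (93|145) = -1 (Zolotarev) agrees.

-1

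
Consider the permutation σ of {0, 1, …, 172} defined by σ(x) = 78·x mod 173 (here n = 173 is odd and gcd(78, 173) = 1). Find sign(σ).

+1

Orbit of 135 under x↦78x: [135, 150, 109, 25, 47, 33, 152]… (length divides ord_173(78)).
π_78 has 3 disjoint cycles with lengths [86, 86, 1] on {0,…,172}.
173 − 3 = 170 transpositions; sign(π) = (−1)^170 = +1.
Check: (78/173) = +1 by Zolotarev.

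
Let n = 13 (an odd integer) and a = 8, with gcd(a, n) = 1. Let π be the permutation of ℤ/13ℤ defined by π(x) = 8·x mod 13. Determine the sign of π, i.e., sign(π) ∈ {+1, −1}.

Trace 12: π^k(12) = [12, 5, 1, 8] for k=0..3.
Cycle type of π: 4×3 + 1; total 4 cycles.
4 cycles on 13: each ℓ→(−1)^(ℓ−1), product (−1)^9 = -1.

-1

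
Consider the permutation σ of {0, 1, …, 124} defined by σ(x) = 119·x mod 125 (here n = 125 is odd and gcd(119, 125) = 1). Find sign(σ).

Trace 21: π^k(21) = [21, 124, 6, 89, 91, 79, 26] for k=0..6.
7 cycles of lengths [50, 50, 10, 10, 2, 2, 1].
sign(π) = (−1)^{n − #cycles} = (−1)^{125−7} = (−1)^118 = +1.
(119|125)_J = +1 (Zolotarev's lemma cross-check).

+1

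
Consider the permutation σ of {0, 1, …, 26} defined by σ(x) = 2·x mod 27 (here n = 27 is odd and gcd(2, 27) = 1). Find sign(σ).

-1

Trace 10: π^k(10) = [10, 20, 13, 26, 25, 23, 19] for k=0..6.
Decompose π into cycles: lengths [18, 6, 2, 1] (4 cycles, including the fixed point 0).
27 − 4 = 23 transpositions; sign(π) = (−1)^23 = -1.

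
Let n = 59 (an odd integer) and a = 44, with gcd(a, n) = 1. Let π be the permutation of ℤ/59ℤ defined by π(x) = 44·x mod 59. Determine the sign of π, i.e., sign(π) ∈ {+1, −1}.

-1

Start at x=9: 9 → 42 → 19 → 10 → 27 → 8 → 57 → … (one orbit).
π_44 has 2 disjoint cycles with lengths [58, 1] on {0,…,58}.
2 cycles on 59: each ℓ→(−1)^(ℓ−1), product (−1)^57 = -1.
(44|59)_J = -1 (Zolotarev's lemma cross-check).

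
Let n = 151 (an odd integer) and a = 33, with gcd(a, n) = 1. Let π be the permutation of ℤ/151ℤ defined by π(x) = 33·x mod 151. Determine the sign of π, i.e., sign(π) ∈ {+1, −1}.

-1

Trace 119: π^k(119) = [119, 1, 33, 32, 150, 118] for k=0..5.
Cycle lengths of π_33 on ℤ/151ℤ: [6, 6, 6, 6, 6, 6, 6, 6, 6, 6, 6, 6, 6, 6, 6, 6, 6, 6, 6, 6, 6, 6, 6, 6, 6, 1]; 26 cycles in total.
151 − 26 = 125 transpositions; sign(π) = (−1)^125 = -1.
The Jacobi symbol (33|151) = -1 (Zolotarev) agrees.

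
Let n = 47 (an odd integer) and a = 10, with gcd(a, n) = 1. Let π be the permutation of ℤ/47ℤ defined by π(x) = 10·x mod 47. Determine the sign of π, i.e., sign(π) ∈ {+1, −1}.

Trace 3: π^k(3) = [3, 30, 18, 39, 14, 46, 37] for k=0..6.
Decompose π into cycles: lengths [46, 1] (2 cycles, including the fixed point 0).
n − c = 47 − 2 = 45; sign = (−1)^45 = -1.

-1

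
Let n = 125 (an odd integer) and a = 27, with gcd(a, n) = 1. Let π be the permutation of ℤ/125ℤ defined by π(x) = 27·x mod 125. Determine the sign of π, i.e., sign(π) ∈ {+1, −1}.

-1

Orbit of 38 under x↦27x: [38, 26, 77, 79, 8, 91, 82]… (length divides ord_125(27)).
The orbit structure of x ↦ 27x mod 125: 4 orbits of sizes [100, 20, 4, 1].
With 4 cycles on 125 points, sign = (−1)^{125−4} = -1.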